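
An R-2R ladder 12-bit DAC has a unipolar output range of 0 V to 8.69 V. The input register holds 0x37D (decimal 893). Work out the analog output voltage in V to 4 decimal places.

LSB = 8.69 V / 2^12 = 2.122 mV.
Code 0x37D = 893 decimal.
V_out = 0 + 893 × 0.00212158 V = 1.89457 V.

1.8946 V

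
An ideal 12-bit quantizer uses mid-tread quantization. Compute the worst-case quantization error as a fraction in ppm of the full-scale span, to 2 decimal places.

Rounding → worst-case error = ½ LSB = V_FS/2^13, so 1e+06/8192 = 122.07 ppm of full scale.

122.07 ppm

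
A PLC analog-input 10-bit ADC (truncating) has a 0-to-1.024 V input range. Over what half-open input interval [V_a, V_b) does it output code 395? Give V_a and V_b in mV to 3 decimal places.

LSB = 1.024/2^10 = 1.000 mV.
V_a = V_low + 395·LSB = 0.395 V; V_b = V_low + 396·LSB = 0.396 V.

[395.000 mV, 396.000 mV)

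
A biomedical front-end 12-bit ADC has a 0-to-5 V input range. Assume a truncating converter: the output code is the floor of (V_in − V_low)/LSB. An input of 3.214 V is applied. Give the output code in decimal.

LSB = 5 V / 4096 = 1.221 mV.
Input sits at 2632.909 steps above V_low.
⌊·⌋(2632.909) = 2632.

code 2632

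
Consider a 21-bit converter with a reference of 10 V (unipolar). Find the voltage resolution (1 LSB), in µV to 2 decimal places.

Full-scale span = 10 V.
LSB = 10 / 2^21 = 10 / 2097152 = 4.76837e-06 V = 4.77 µV.

4.77 µV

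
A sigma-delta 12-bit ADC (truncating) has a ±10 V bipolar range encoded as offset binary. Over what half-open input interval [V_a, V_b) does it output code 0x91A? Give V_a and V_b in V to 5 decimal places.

LSB = 20/2^12 = 4.883 mV.
Code 0x91A = 2330 decimal.
V_a = V_low + 2330·LSB = 1.37695 V; V_b = V_low + 2331·LSB = 1.38184 V.

[1.37695 V, 1.38184 V)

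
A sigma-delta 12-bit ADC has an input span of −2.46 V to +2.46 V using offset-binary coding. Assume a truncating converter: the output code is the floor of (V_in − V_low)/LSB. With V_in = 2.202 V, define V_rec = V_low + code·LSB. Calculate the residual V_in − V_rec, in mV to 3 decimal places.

One LSB is 4.92 V / 4096 = 1.201 mV.
(V_in − V_low)/LSB = (2.202 − (−2.46))/0.00120117 = 3881.2098 → code 3881 (floor).
Code 3881 maps back to (−2.46) + 3881×0.00120117 V = 2.201748 V.
Difference: 0.000251953 V → 0.252 mV.

0.252 mV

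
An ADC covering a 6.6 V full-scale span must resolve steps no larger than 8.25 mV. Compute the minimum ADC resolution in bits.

10 bits

Number of steps required ≥ 6.6 V / 8.25 mV = 800.00.
Need 2^N ≥ 800.00; 2^9 = 512, 2^10 = 1024.
Minimum N = 10.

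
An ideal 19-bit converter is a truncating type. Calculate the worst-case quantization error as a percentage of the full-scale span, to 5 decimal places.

0.00019 %

Truncating → worst-case error = 1 LSB = V_FS/2^19, so 100/524288 = 0.000190735 % of full scale.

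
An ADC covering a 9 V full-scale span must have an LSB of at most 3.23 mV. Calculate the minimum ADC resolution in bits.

Number of steps required ≥ 9 V / 3.23 mV = 2786.38.
Need 2^N ≥ 2786.38; 2^11 = 2048, 2^12 = 4096.
Minimum N = 12.

12 bits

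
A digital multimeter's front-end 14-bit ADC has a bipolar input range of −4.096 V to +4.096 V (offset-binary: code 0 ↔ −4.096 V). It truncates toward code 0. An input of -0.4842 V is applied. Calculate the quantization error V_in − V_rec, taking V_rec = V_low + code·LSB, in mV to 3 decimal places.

0.300 mV

Step size: 8.192 V ÷ 2^14 = 0.500 mV.
(V_in − V_low)/LSB = (-0.4842 − (−4.096))/0.0005 = 7223.6000 → code 7223 (floor).
V_rec = (−4.096) + 7223·0.0005 = -0.4845 V.
Difference: 0.0003 V → 0.300 mV.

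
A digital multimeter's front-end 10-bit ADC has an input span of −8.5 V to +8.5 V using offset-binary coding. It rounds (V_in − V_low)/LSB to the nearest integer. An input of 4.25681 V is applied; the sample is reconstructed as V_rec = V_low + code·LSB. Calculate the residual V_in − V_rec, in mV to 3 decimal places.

Step size: 17 V ÷ 2^10 = 16.602 mV.
Scaled input = 768.4102 LSBs, so code = 768.
Reconstructed: 4.25 V.
Error = 4.25681 − 4.25 = 0.00681 V = 6.810 mV.

6.810 mV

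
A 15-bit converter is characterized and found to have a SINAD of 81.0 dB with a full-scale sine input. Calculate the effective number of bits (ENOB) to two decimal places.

13.16 bits

ENOB = (SINAD − 1.76) / 6.02 = (81.0 − 1.76)/6.02 = 13.163.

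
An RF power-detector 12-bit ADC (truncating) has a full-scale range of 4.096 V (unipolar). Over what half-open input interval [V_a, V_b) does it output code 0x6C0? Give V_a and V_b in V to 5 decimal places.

LSB = 4.096/2^12 = 1.000 mV.
Code 0x6C0 = 1728 decimal.
V_a = V_low + 1728·LSB = 1.728 V; V_b = V_low + 1729·LSB = 1.729 V.

[1.72800 V, 1.72900 V)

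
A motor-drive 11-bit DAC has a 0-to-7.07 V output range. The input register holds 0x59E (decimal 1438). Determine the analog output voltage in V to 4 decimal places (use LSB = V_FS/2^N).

4.9642 V

LSB = 7.07 V / 2^11 = 3.452 mV.
Code 0x59E = 1438 decimal.
V_out = 0 + 1438 × 0.00345215 V = 4.96419 V.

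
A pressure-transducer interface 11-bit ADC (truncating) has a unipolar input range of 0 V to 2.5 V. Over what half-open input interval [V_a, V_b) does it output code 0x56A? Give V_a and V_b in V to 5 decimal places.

LSB = 2.5/2^11 = 1.221 mV.
Code 0x56A = 1386 decimal.
V_a = V_low + 1386·LSB = 1.69189 V; V_b = V_low + 1387·LSB = 1.69312 V.

[1.69189 V, 1.69312 V)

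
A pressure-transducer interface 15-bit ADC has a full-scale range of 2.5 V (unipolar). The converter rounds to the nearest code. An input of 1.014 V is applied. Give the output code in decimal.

LSB = 2.5 V / 32768 = 76.29 µV.
(1.014 − 0) / 7.62939e-05 = 13290.701 LSBs.
round(13290.701) = 13291.

code 13291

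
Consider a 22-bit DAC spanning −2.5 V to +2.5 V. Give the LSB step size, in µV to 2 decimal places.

Full-scale span = 5 V.
LSB = 5 / 2^22 = 5 / 4194304 = 1.19209e-06 V = 1.19 µV.

1.19 µV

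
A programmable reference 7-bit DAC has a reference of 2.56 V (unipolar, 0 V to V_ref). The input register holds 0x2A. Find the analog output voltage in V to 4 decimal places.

0.8400 V

LSB = 2.56 V / 2^7 = 20.000 mV.
Code 0x2A = 42 decimal.
V_out = 0 + 42 × 0.02 V = 0.84 V.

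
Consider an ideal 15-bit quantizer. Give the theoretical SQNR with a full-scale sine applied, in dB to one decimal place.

SNR ≈ 6.02·N + 1.76 dB = 6.02·15 + 1.76 = 92.06 dB.

92.1 dB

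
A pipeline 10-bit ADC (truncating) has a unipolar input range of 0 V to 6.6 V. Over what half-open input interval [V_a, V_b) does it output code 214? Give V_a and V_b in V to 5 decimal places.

LSB = 6.6/2^10 = 6.445 mV.
V_a = V_low + 214·LSB = 1.3793 V; V_b = V_low + 215·LSB = 1.38574 V.

[1.37930 V, 1.38574 V)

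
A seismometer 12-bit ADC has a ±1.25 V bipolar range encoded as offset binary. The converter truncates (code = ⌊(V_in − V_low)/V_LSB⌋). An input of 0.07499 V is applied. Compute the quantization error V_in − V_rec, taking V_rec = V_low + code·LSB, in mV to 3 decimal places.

0.527 mV

Step size: 2.5 V ÷ 2^12 = 0.610 mV.
(V_in − V_low)/LSB = (0.07499 − (−1.25))/0.000610352 = 2170.8636 → code 2170 (floor).
Code 2170 maps back to (−1.25) + 2170×0.000610352 V = 0.074462891 V.
V_in − V_rec = 0.000527109 V = 0.527 mV.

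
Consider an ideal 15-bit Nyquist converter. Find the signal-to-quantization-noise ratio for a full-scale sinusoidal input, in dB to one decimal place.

SNR ≈ 6.02·N + 1.76 dB = 6.02·15 + 1.76 = 92.06 dB.

92.1 dB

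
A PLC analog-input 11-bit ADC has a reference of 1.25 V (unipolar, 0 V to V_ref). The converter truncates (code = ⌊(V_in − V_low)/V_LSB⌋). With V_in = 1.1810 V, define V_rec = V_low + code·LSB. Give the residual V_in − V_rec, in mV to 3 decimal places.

0.580 mV

LSB = 1.25/2^11 = 0.610 mV.
(1.1810 − 0)/0.000610352 = 1934.9504; ⌊·⌋ gives code 1934.
Code 1934 maps back to 0 + 1934×0.000610352 V = 1.1804199 V.
V_in − V_rec = 0.000580078 V = 0.580 mV.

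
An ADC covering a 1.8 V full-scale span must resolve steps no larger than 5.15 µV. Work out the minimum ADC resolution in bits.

19 bits

Number of steps required ≥ 1.8 V / 5.15 µV = 349514.56.
Need 2^N ≥ 349514.56; 2^18 = 262144, 2^19 = 524288.
Minimum N = 19.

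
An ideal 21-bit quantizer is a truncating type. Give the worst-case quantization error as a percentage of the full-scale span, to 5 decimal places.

0.00005 %

Truncating → worst-case error = 1 LSB = V_FS/2^21, so 100/2097152 = 4.76837e-05 % of full scale.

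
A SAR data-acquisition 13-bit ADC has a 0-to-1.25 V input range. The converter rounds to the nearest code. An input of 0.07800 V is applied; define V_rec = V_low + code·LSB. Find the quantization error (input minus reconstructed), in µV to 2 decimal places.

27.59 µV

One LSB is 1.25 V / 8192 = 152.59 µV.
(0.07800 − 0)/0.000152588 = 511.1808; round gives code 511.
V_rec = 0 + 511·0.000152588 = 0.077972412 V.
Error = 0.07800 − 0.077972412 = 2.75879e-05 V = 27.59 µV.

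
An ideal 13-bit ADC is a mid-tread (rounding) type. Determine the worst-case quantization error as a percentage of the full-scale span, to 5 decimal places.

Rounding → worst-case error = ½ LSB = V_FS/2^14, so 100/16384 = 0.00610352 % of full scale.

0.00610 %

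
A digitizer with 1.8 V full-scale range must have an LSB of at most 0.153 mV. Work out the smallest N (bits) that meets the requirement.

14 bits

Number of steps required ≥ 1.8 V / 0.153 mV = 11764.71.
Need 2^N ≥ 11764.71; 2^13 = 8192, 2^14 = 16384.
Minimum N = 14.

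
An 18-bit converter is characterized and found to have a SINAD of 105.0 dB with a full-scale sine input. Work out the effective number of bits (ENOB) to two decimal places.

17.15 bits

ENOB = (SINAD − 1.76) / 6.02 = (105.0 − 1.76)/6.02 = 17.150.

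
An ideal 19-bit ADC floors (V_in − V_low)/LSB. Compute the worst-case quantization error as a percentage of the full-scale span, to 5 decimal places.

0.00019 %

Truncating → worst-case error = 1 LSB = V_FS/2^19, so 100/524288 = 0.000190735 % of full scale.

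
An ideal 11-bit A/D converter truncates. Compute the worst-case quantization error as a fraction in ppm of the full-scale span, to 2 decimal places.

488.28 ppm

Truncating → worst-case error = 1 LSB = V_FS/2^11, so 1e+06/2048 = 488.281 ppm of full scale.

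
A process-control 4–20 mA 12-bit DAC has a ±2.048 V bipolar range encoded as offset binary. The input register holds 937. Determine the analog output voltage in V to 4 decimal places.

LSB = 4.096 V / 2^12 = 1.000 mV.
V_out = (−2.048) + 937 × 0.001 V = -1.111 V.

-1.1110 V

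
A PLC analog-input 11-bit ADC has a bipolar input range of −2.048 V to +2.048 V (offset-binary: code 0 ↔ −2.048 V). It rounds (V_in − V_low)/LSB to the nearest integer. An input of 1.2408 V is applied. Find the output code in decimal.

code 1644

LSB = 4.096 V / 2048 = 2.000 mV.
Input sits at 1644.400 steps above V_low.
round(1644.400) = 1644.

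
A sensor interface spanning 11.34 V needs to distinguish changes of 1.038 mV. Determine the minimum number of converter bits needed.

Number of steps required ≥ 11.34 V / 1.038 mV = 10924.86.
Need 2^N ≥ 10924.86; 2^13 = 8192, 2^14 = 16384.
Minimum N = 14.

14 bits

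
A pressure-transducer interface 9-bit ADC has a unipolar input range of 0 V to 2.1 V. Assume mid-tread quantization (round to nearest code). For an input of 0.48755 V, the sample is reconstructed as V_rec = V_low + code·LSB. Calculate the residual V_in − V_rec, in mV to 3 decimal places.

LSB = 2.1/2^9 = 4.102 mV.
(V_in − V_low)/LSB = (0.48755 − 0)/0.00410156 = 118.8693 → code 119 (round).
Reconstructed: 0.48808594 V.
V_in − V_rec = -0.000535937 V = -0.536 mV.

-0.536 mV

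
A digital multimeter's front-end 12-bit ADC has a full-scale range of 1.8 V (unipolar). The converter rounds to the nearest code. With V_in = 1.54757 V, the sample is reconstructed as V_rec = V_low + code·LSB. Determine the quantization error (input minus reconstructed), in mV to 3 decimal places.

-0.184 mV

LSB = 1.8/2^12 = 439.45 µV.
(V_in − V_low)/LSB = (1.54757 − 0)/0.000439453 = 3521.5815 → code 3522 (round).
Reconstructed: 1.5477539 V.
Difference: -0.000183906 V → -0.184 mV.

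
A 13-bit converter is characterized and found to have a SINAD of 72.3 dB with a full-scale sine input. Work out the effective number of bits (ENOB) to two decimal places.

ENOB = (SINAD − 1.76) / 6.02 = (72.3 − 1.76)/6.02 = 11.718.

11.72 bits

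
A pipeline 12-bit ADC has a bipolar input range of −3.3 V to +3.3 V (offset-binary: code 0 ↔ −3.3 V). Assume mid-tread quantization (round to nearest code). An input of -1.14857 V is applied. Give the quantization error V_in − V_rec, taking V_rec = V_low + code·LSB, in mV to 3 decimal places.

0.307 mV

One LSB is 6.6 V / 4096 = 1.611 mV.
Scaled input = 1335.1905 LSBs, so code = 1335.
Reconstructed: -1.148877 V.
Error = -1.14857 − (−1.148877) = 0.000306953 V = 0.307 mV.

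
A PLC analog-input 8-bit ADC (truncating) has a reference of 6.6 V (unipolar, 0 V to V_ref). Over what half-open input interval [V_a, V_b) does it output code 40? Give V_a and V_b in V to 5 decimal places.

LSB = 6.6/2^8 = 25.781 mV.
V_a = V_low + 40·LSB = 1.03125 V; V_b = V_low + 41·LSB = 1.05703 V.

[1.03125 V, 1.05703 V)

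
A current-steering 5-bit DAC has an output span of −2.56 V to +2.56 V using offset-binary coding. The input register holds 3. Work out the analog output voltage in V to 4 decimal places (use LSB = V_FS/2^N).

LSB = 5.12 V / 2^5 = 160.000 mV.
V_out = (−2.56) + 3 × 0.16 V = -2.08 V.

-2.0800 V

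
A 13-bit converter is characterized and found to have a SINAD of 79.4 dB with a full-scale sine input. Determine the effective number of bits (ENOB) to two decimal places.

ENOB = (SINAD − 1.76) / 6.02 = (79.4 − 1.76)/6.02 = 12.897.

12.90 bits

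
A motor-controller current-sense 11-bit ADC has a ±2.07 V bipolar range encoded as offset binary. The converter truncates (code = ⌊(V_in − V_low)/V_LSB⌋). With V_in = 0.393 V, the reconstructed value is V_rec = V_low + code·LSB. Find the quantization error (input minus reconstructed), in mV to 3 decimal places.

0.832 mV

One LSB is 4.14 V / 2048 = 2.021 mV.
(V_in − V_low)/LSB = (0.393 − (−2.07))/0.00202148 = 1218.4116 → code 1218 (floor).
Reconstructed: 0.39216797 V.
V_in − V_rec = 0.000832031 V = 0.832 mV.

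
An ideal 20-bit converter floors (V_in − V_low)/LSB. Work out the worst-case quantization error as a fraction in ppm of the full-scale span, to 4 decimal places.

Truncating → worst-case error = 1 LSB = V_FS/2^20, so 1e+06/1048576 = 0.953674 ppm of full scale.

0.9537 ppm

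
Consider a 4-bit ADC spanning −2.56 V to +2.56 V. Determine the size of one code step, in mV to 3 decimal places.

Full-scale span = 5.12 V.
LSB = 5.12 / 2^4 = 5.12 / 16 = 0.32 V = 320.000 mV.

320.000 mV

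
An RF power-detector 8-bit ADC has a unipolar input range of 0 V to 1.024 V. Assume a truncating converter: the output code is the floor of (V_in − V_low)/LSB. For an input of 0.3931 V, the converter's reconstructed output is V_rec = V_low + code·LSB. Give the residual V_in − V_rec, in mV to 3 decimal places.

Step size: 1.024 V ÷ 2^8 = 4.000 mV.
(V_in − V_low)/LSB = (0.3931 − 0)/0.004 = 98.2750 → code 98 (floor).
V_rec = 0 + 98·0.004 = 0.392 V.
Difference: 0.0011 V → 1.100 mV.

1.100 mV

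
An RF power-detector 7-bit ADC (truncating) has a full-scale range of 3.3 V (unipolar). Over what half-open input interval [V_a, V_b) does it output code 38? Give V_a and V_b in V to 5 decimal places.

LSB = 3.3/2^7 = 25.781 mV.
V_a = V_low + 38·LSB = 0.979688 V; V_b = V_low + 39·LSB = 1.00547 V.

[0.97969 V, 1.00547 V)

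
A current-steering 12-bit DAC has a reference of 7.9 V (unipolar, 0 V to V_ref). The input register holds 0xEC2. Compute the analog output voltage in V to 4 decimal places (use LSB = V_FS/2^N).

7.2867 V

LSB = 7.9 V / 2^12 = 1.929 mV.
Code 0xEC2 = 3778 decimal.
V_out = 0 + 3778 × 0.00192871 V = 7.28667 V.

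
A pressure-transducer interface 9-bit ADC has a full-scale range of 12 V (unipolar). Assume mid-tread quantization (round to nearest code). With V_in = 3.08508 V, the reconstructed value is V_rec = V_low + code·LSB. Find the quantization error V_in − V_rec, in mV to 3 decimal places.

-8.670 mV

One LSB is 12 V / 512 = 23.438 mV.
(V_in − V_low)/LSB = (3.08508 − 0)/0.0234375 = 131.6301 → code 132 (round).
Reconstructed: 3.09375 V.
V_in − V_rec = -0.00867 V = -8.670 mV.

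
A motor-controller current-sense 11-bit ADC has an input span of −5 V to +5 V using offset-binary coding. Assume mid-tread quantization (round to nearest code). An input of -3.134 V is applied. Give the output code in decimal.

code 382

Full-scale span = 10 V; LSB = 10/2^11 = 4.883 mV.
(V_in − V_low)/LSB = (-3.134 − (−5)) / 0.00488281 = 382.157.
Round → code 382.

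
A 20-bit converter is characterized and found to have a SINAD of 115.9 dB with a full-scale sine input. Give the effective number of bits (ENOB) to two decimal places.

18.96 bits

ENOB = (SINAD − 1.76) / 6.02 = (115.9 − 1.76)/6.02 = 18.960.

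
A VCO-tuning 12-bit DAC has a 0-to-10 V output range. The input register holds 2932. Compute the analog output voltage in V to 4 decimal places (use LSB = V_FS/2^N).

7.1582 V

LSB = 10 V / 2^12 = 2.441 mV.
V_out = 0 + 2932 × 0.00244141 V = 7.1582 V.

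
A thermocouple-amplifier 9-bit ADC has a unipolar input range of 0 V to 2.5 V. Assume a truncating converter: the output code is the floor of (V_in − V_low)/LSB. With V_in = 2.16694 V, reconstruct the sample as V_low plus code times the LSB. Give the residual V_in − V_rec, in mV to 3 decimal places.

Step size: 2.5 V ÷ 2^9 = 4.883 mV.
(V_in − V_low)/LSB = (2.16694 − 0)/0.00488281 = 443.7893 → code 443 (floor).
V_rec = 0 + 443·0.00488281 = 2.1630859 V.
Difference: 0.00385406 V → 3.854 mV.

3.854 mV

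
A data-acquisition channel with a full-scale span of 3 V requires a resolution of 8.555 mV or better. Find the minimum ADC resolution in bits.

9 bits

Number of steps required ≥ 3 V / 8.555 mV = 350.67.
Need 2^N ≥ 350.67; 2^8 = 256, 2^9 = 512.
Minimum N = 9.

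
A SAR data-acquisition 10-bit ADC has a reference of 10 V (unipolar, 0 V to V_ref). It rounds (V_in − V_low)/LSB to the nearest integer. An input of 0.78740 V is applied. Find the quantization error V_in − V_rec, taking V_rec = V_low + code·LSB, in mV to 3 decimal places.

LSB = 10/2^10 = 9.766 mV.
(V_in − V_low)/LSB = (0.78740 − 0)/0.00976562 = 80.6298 → code 81 (round).
Code 81 maps back to 0 + 81×0.00976562 V = 0.79101562 V.
Difference: -0.00361562 V → -3.616 mV.

-3.616 mV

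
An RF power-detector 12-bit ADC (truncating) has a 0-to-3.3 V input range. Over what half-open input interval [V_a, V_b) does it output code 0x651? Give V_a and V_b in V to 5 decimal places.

[1.30276 V, 1.30356 V)

LSB = 3.3/2^12 = 0.806 mV.
Code 0x651 = 1617 decimal.
V_a = V_low + 1617·LSB = 1.30276 V; V_b = V_low + 1618·LSB = 1.30356 V.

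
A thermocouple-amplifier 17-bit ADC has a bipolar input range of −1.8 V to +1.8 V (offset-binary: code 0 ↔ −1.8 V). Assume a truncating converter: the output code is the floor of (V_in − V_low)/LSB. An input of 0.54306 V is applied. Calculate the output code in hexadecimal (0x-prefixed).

LSB = 3.6 V / 131072 = 27.47 µV.
(V_in − V_low)/LSB = (0.54306 − (−1.8)) / 2.74658e-05 = 85308.211.
Floor → code 85308.
In hexadecimal (0x-prefixed): 0x14D3C.

code 0x14D3C (decimal 85308)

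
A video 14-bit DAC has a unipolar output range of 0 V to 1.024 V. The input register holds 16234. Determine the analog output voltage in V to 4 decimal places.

LSB = 1.024 V / 2^14 = 62.50 µV.
V_out = 0 + 16234 × 6.25e-05 V = 1.01463 V.

1.0146 V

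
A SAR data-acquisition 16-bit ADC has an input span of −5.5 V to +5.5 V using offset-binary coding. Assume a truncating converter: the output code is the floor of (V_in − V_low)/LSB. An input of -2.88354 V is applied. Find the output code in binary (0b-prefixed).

LSB = 11 V / 65536 = 167.85 µV.
Input sits at 15588.393 steps above V_low.
So the output code is 15588.
In binary (0b-prefixed): 0b11110011100100.

code 0b11110011100100 (decimal 15588)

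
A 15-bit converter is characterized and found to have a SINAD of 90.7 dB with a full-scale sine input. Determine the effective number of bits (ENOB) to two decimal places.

ENOB = (SINAD − 1.76) / 6.02 = (90.7 − 1.76)/6.02 = 14.774.

14.77 bits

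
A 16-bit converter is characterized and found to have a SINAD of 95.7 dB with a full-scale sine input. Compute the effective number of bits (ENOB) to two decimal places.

ENOB = (SINAD − 1.76) / 6.02 = (95.7 − 1.76)/6.02 = 15.605.

15.60 bits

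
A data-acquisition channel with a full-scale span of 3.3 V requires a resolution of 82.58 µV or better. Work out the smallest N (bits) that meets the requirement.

Number of steps required ≥ 3.3 V / 82.58 µV = 39961.25.
Need 2^N ≥ 39961.25; 2^15 = 32768, 2^16 = 65536.
Minimum N = 16.

16 bits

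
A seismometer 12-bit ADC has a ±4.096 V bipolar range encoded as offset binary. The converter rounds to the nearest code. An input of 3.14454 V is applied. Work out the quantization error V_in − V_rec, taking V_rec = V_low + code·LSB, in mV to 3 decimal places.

0.540 mV

Step size: 8.192 V ÷ 2^12 = 2.000 mV.
Scaled input = 3620.2700 LSBs, so code = 3620.
Reconstructed: 3.144 V.
Error = 3.14454 − 3.144 = 0.00054 V = 0.540 mV.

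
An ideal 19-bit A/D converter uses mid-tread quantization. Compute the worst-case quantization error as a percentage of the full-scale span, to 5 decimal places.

0.00010 %

Rounding → worst-case error = ½ LSB = V_FS/2^20, so 100/1048576 = 9.53674e-05 % of full scale.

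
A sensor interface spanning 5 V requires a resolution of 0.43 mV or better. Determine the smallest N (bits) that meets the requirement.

Number of steps required ≥ 5 V / 0.43 mV = 11627.91.
Need 2^N ≥ 11627.91; 2^13 = 8192, 2^14 = 16384.
Minimum N = 14.

14 bits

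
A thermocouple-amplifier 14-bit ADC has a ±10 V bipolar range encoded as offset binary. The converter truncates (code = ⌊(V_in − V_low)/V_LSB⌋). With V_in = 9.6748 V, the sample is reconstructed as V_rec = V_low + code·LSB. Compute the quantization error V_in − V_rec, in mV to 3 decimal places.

0.728 mV

Step size: 20 V ÷ 2^14 = 1.221 mV.
(V_in − V_low)/LSB = (9.6748 − (−10))/0.0012207 = 16117.5962 → code 16117 (floor).
Reconstructed: 9.6740723 V.
Difference: 0.000727734 V → 0.728 mV.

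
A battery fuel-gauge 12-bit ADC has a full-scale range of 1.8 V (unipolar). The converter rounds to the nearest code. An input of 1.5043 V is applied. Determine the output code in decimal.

code 3423

LSB = 1.8 V / 4096 = 439.45 µV.
Input sits at 3423.118 steps above V_low.
So the output code is 3423.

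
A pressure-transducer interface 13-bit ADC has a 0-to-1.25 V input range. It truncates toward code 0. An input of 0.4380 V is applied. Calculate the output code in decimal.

With 8192 levels over 1.25 V, one step is 152.59 µV.
Input sits at 2870.477 steps above V_low.
So the output code is 2870.

code 2870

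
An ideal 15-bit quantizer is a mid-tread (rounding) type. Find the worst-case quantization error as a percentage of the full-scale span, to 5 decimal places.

0.00153 %

Rounding → worst-case error = ½ LSB = V_FS/2^16, so 100/65536 = 0.00152588 % of full scale.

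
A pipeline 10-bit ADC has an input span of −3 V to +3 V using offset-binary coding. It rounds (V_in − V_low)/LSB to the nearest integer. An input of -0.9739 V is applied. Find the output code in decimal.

code 346

With 1024 levels over 6 V, one step is 5.859 mV.
Input sits at 345.788 steps above V_low.
So the output code is 346.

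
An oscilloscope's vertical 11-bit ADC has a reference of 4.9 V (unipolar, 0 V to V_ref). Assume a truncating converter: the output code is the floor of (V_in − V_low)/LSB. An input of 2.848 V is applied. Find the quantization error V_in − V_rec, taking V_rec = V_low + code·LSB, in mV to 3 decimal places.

0.832 mV

One LSB is 4.9 V / 2048 = 2.393 mV.
(2.848 − 0)/0.00239258 = 1190.3478; ⌊·⌋ gives code 1190.
Reconstructed: 2.847168 V.
Error = 2.848 − 2.847168 = 0.000832031 V = 0.832 mV.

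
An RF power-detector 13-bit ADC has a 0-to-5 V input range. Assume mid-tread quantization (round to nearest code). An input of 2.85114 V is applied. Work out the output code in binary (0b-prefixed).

code 0b1001000111111 (decimal 4671)

LSB = 5 V / 8192 = 0.610 mV.
Input sits at 4671.308 steps above V_low.
round(4671.308) = 4671.
In binary (0b-prefixed): 0b1001000111111.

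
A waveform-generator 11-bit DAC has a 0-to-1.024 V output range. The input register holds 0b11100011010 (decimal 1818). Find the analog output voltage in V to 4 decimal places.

LSB = 1.024 V / 2^11 = 0.500 mV.
Code 0b11100011010 = 1818 decimal.
V_out = 0 + 1818 × 0.0005 V = 0.909 V.

0.9090 V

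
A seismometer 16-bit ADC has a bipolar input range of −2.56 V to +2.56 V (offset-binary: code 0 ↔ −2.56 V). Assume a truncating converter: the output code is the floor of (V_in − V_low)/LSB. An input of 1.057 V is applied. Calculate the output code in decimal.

code 46297

Full-scale span = 5.12 V; LSB = 5.12/2^16 = 78.12 µV.
(1.057 − (−2.56)) / 7.8125e-05 = 46297.600 LSBs.
Floor → code 46297.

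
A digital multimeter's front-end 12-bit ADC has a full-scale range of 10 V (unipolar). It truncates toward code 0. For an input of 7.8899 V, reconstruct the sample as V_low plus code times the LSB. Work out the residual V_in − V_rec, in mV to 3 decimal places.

1.716 mV

One LSB is 10 V / 4096 = 2.441 mV.
Scaled input = 3231.7030 LSBs, so code = 3231.
Code 3231 maps back to 0 + 3231×0.00244141 V = 7.8881836 V.
Error = 7.8899 − 7.8881836 = 0.00171641 V = 1.716 mV.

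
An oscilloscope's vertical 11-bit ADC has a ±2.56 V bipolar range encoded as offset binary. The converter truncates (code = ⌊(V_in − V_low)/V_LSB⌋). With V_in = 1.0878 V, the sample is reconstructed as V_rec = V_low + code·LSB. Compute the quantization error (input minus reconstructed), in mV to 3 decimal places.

0.300 mV

LSB = 5.12/2^11 = 2.500 mV.
Scaled input = 1459.1200 LSBs, so code = 1459.
Code 1459 maps back to (−2.56) + 1459×0.0025 V = 1.0875 V.
Difference: 0.0003 V → 0.300 mV.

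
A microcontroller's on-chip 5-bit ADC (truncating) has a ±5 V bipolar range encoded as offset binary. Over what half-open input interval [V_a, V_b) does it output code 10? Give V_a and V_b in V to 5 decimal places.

LSB = 10/2^5 = 312.500 mV.
V_a = V_low + 10·LSB = -1.875 V; V_b = V_low + 11·LSB = -1.5625 V.

[-1.87500 V, -1.56250 V)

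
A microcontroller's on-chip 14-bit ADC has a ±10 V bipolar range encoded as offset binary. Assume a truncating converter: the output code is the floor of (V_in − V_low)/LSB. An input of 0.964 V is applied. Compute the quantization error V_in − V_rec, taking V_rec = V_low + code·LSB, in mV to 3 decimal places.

0.865 mV

Step size: 20 V ÷ 2^14 = 1.221 mV.
(0.964 − (−10))/0.0012207 = 8981.7088; ⌊·⌋ gives code 8981.
V_rec = (−10) + 8981·0.0012207 = 0.96313477 V.
Difference: 0.000865234 V → 0.865 mV.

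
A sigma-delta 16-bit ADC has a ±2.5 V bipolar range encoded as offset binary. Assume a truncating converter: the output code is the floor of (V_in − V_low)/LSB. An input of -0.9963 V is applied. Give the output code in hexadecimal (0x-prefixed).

Full-scale span = 5 V; LSB = 5/2^16 = 76.29 µV.
(-0.9963 − (−2.5)) / 7.62939e-05 = 19709.297 LSBs.
So the output code is 19709.
In hexadecimal (0x-prefixed): 0x4CFD.

code 0x4CFD (decimal 19709)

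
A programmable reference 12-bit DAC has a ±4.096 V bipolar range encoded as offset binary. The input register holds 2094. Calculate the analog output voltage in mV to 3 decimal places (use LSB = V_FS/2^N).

92.000 mV

LSB = 8.192 V / 2^12 = 2.000 mV.
V_out = (−4.096) + 2094 × 0.002 V = 0.092 V.
= 92.000 mV.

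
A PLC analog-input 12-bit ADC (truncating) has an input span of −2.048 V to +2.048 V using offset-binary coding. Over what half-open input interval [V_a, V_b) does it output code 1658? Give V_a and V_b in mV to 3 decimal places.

LSB = 4.096/2^12 = 1.000 mV.
V_a = V_low + 1658·LSB = -0.39 V; V_b = V_low + 1659·LSB = -0.389 V.

[-390.000 mV, -389.000 mV)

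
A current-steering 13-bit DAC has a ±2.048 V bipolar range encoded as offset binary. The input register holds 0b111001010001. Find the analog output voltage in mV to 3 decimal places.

LSB = 4.096 V / 2^13 = 0.500 mV.
Code 0b111001010001 = 3665 decimal.
V_out = (−2.048) + 3665 × 0.0005 V = -0.2155 V.
= -215.500 mV.

-215.500 mV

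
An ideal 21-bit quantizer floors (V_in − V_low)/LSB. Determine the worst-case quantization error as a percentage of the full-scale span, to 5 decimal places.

Truncating → worst-case error = 1 LSB = V_FS/2^21, so 100/2097152 = 4.76837e-05 % of full scale.

0.00005 %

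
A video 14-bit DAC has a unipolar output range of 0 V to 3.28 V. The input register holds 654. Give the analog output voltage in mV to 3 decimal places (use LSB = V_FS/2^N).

LSB = 3.28 V / 2^14 = 200.20 µV.
V_out = 0 + 654 × 0.000200195 V = 0.130928 V.
= 130.928 mV.

130.928 mV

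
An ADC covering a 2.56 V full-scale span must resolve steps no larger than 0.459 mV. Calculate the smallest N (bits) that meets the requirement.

Number of steps required ≥ 2.56 V / 0.459 mV = 5577.34.
Need 2^N ≥ 5577.34; 2^12 = 4096, 2^13 = 8192.
Minimum N = 13.

13 bits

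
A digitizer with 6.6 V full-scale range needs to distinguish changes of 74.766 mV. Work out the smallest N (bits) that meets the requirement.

Number of steps required ≥ 6.6 V / 74.766 mV = 88.28.
Need 2^N ≥ 88.28; 2^6 = 64, 2^7 = 128.
Minimum N = 7.

7 bits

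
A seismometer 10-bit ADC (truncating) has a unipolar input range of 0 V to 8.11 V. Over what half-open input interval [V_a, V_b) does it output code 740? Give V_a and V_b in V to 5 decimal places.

LSB = 8.11/2^10 = 7.920 mV.
V_a = V_low + 740·LSB = 5.86074 V; V_b = V_low + 741·LSB = 5.86866 V.

[5.86074 V, 5.86866 V)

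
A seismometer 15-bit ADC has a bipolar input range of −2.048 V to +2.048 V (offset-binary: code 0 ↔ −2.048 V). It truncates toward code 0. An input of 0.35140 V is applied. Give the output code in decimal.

code 19195

With 32768 levels over 4.096 V, one step is 125.00 µV.
(V_in − V_low)/LSB = (0.35140 − (−2.048)) / 0.000125 = 19195.200.
⌊·⌋(19195.200) = 19195.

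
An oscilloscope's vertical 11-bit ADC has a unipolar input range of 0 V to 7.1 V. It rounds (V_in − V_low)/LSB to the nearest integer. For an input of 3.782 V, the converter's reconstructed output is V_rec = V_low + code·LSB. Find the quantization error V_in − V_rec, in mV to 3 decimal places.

-0.275 mV

One LSB is 7.1 V / 2048 = 3.467 mV.
(3.782 − 0)/0.0034668 = 1090.9206; round gives code 1091.
V_rec = 0 + 1091·0.0034668 = 3.7822754 V.
V_in − V_rec = -0.000275391 V = -0.275 mV.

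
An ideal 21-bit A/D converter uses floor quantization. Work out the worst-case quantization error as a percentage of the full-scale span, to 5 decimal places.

0.00005 %

Truncating → worst-case error = 1 LSB = V_FS/2^21, so 100/2097152 = 4.76837e-05 % of full scale.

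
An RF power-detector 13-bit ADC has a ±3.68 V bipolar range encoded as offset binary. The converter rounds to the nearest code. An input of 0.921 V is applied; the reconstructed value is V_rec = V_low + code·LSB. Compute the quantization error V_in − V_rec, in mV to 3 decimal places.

0.102 mV

LSB = 7.36/2^13 = 0.898 mV.
(0.921 − (−3.68))/0.000898438 = 5121.1130; round gives code 5121.
V_rec = (−3.68) + 5121·0.000898438 = 0.92089844 V.
Error = 0.921 − 0.92089844 = 0.000101562 V = 0.102 mV.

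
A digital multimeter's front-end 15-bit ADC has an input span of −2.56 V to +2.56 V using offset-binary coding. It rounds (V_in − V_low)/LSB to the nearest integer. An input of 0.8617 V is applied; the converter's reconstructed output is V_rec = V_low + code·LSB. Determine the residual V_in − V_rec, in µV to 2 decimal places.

-18.75 µV

One LSB is 5.12 V / 32768 = 156.25 µV.
Scaled input = 21898.8800 LSBs, so code = 21899.
V_rec = (−2.56) + 21899·0.00015625 = 0.86171875 V.
Difference: -1.875e-05 V → -18.75 µV.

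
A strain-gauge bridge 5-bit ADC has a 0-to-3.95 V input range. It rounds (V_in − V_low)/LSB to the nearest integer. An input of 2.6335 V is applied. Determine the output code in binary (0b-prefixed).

Full-scale span = 3.95 V; LSB = 3.95/2^5 = 123.438 mV.
Input sits at 21.335 steps above V_low.
round(21.335) = 21.
In binary (0b-prefixed): 0b10101.

code 0b10101 (decimal 21)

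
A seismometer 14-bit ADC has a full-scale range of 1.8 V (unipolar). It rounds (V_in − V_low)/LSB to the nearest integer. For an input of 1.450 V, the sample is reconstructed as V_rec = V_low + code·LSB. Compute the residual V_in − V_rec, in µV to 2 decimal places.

24.41 µV

One LSB is 1.8 V / 16384 = 109.86 µV.
(V_in − V_low)/LSB = (1.450 − 0)/0.000109863 = 13198.2222 → code 13198 (round).
V_rec = 0 + 13198·0.000109863 = 1.4499756 V.
Error = 1.450 − 1.4499756 = 2.44141e-05 V = 24.41 µV.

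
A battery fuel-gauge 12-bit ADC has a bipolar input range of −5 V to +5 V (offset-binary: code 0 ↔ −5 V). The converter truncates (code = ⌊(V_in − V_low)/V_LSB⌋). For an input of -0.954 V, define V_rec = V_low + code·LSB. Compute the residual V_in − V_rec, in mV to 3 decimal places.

Step size: 10 V ÷ 2^12 = 2.441 mV.
Scaled input = 1657.2416 LSBs, so code = 1657.
Code 1657 maps back to (−5) + 1657×0.00244141 V = -0.95458984 V.
V_in − V_rec = 0.000589844 V = 0.590 mV.

0.590 mV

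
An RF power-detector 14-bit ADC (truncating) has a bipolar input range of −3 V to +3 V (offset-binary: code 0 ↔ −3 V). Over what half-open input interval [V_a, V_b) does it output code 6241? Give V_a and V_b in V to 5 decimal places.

LSB = 6/2^14 = 366.21 µV.
V_a = V_low + 6241·LSB = -0.714478 V; V_b = V_low + 6242·LSB = -0.714111 V.

[-0.71448 V, -0.71411 V)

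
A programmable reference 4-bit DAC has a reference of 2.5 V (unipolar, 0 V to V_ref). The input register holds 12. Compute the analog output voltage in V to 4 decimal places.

1.8750 V

LSB = 2.5 V / 2^4 = 156.250 mV.
V_out = 0 + 12 × 0.15625 V = 1.875 V.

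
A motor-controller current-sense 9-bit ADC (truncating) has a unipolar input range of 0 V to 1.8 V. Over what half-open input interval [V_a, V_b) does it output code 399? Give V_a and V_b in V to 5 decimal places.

[1.40273 V, 1.40625 V)

LSB = 1.8/2^9 = 3.516 mV.
V_a = V_low + 399·LSB = 1.40273 V; V_b = V_low + 400·LSB = 1.40625 V.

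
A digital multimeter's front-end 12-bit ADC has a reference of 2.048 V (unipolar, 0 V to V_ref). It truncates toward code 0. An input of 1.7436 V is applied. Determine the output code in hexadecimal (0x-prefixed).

LSB = 2.048 V / 4096 = 0.500 mV.
(V_in − V_low)/LSB = (1.7436 − 0) / 0.0005 = 3487.200.
⌊·⌋(3487.200) = 3487.
In hexadecimal (0x-prefixed): 0xD9F.

code 0xD9F (decimal 3487)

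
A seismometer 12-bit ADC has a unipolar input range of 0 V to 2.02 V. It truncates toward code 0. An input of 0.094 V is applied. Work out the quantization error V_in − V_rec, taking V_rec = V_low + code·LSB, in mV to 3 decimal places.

0.299 mV

LSB = 2.02/2^12 = 493.16 µV.
(V_in − V_low)/LSB = (0.094 − 0)/0.000493164 = 190.6059 → code 190 (floor).
Reconstructed: 0.093701172 V.
V_in − V_rec = 0.000298828 V = 0.299 mV.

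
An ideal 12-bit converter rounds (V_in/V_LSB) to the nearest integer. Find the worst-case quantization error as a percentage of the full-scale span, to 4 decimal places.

0.0122 %

Rounding → worst-case error = ½ LSB = V_FS/2^13, so 100/8192 = 0.012207 % of full scale.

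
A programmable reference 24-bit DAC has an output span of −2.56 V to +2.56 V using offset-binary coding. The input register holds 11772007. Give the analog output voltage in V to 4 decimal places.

LSB = 5.12 V / 2^24 = 0.31 µV.
V_out = (−2.56) + 11772007 × 3.05176e-07 V = 1.03253 V.

1.0325 V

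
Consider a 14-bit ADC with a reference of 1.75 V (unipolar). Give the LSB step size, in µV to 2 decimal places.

Full-scale span = 1.75 V.
LSB = 1.75 / 2^14 = 1.75 / 16384 = 0.000106812 V = 106.81 µV.

106.81 µV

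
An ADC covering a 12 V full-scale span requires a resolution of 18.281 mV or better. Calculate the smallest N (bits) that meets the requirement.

10 bits

Number of steps required ≥ 12 V / 18.281 mV = 656.42.
Need 2^N ≥ 656.42; 2^9 = 512, 2^10 = 1024.
Minimum N = 10.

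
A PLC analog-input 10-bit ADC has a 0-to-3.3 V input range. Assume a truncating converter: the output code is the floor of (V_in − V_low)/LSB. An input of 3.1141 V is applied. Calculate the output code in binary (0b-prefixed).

code 0b1111000110 (decimal 966)

LSB = 3.3 V / 1024 = 3.223 mV.
(V_in − V_low)/LSB = (3.1141 − 0) / 0.00322266 = 966.315.
Floor → code 966.
In binary (0b-prefixed): 0b1111000110.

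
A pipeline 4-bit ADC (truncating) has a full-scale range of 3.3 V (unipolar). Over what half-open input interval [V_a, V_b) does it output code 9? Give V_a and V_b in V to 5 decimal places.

[1.85625 V, 2.06250 V)

LSB = 3.3/2^4 = 206.250 mV.
V_a = V_low + 9·LSB = 1.85625 V; V_b = V_low + 10·LSB = 2.0625 V.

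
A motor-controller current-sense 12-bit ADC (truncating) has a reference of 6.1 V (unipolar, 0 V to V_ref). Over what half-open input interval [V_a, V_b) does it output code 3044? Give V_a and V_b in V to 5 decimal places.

[4.53330 V, 4.53479 V)

LSB = 6.1/2^12 = 1.489 mV.
V_a = V_low + 3044·LSB = 4.5333 V; V_b = V_low + 3045·LSB = 4.53479 V.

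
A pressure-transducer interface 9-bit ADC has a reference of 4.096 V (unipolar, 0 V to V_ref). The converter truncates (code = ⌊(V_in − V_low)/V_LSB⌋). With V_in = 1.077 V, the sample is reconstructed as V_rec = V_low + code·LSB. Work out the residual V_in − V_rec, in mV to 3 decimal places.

5.000 mV

Step size: 4.096 V ÷ 2^9 = 8.000 mV.
Scaled input = 134.6250 LSBs, so code = 134.
Code 134 maps back to 0 + 134×0.008 V = 1.072 V.
Error = 1.077 − 1.072 = 0.005 V = 5.000 mV.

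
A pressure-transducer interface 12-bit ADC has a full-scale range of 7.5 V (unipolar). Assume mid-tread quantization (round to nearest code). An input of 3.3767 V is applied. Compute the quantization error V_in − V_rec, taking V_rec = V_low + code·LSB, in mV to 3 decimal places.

0.235 mV

One LSB is 7.5 V / 4096 = 1.831 mV.
Scaled input = 1844.1284 LSBs, so code = 1844.
Code 1844 maps back to 0 + 1844×0.00183105 V = 3.3764648 V.
Difference: 0.000235156 V → 0.235 mV.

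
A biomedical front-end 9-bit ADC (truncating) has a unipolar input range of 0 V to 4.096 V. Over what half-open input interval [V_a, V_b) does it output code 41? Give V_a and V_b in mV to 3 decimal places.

[328.000 mV, 336.000 mV)

LSB = 4.096/2^9 = 8.000 mV.
V_a = V_low + 41·LSB = 0.328 V; V_b = V_low + 42·LSB = 0.336 V.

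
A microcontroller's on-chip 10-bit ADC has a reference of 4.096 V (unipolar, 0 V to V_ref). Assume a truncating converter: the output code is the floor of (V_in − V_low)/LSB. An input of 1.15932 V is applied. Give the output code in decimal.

With 1024 levels over 4.096 V, one step is 4.000 mV.
(1.15932 − 0) / 0.004 = 289.830 LSBs.
Floor → code 289.

code 289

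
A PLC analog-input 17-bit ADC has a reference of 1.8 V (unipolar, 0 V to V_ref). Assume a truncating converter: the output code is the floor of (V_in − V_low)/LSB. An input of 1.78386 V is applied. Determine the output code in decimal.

code 129896

With 131072 levels over 1.8 V, one step is 13.73 µV.
(V_in − V_low)/LSB = (1.78386 − 0) / 1.37329e-05 = 129896.721.
Floor → code 129896.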